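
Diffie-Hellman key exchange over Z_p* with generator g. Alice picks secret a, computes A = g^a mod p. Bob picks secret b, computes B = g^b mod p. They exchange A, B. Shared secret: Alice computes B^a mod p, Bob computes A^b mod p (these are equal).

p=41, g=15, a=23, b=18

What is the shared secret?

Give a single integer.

A = 15^23 mod 41  (bits of 23 = 10111)
  bit 0 = 1: r = r^2 * 15 mod 41 = 1^2 * 15 = 1*15 = 15
  bit 1 = 0: r = r^2 mod 41 = 15^2 = 20
  bit 2 = 1: r = r^2 * 15 mod 41 = 20^2 * 15 = 31*15 = 14
  bit 3 = 1: r = r^2 * 15 mod 41 = 14^2 * 15 = 32*15 = 29
  bit 4 = 1: r = r^2 * 15 mod 41 = 29^2 * 15 = 21*15 = 28
  -> A = 28
B = 15^18 mod 41  (bits of 18 = 10010)
  bit 0 = 1: r = r^2 * 15 mod 41 = 1^2 * 15 = 1*15 = 15
  bit 1 = 0: r = r^2 mod 41 = 15^2 = 20
  bit 2 = 0: r = r^2 mod 41 = 20^2 = 31
  bit 3 = 1: r = r^2 * 15 mod 41 = 31^2 * 15 = 18*15 = 24
  bit 4 = 0: r = r^2 mod 41 = 24^2 = 2
  -> B = 2
s = B^a = 2^23 mod 41  (bits of 23 = 10111)
  bit 0 = 1: r = r^2 * 2 mod 41 = 1^2 * 2 = 1*2 = 2
  bit 1 = 0: r = r^2 mod 41 = 2^2 = 4
  bit 2 = 1: r = r^2 * 2 mod 41 = 4^2 * 2 = 16*2 = 32
  bit 3 = 1: r = r^2 * 2 mod 41 = 32^2 * 2 = 40*2 = 39
  bit 4 = 1: r = r^2 * 2 mod 41 = 39^2 * 2 = 4*2 = 8
  -> s = B^a = 8

Answer: 8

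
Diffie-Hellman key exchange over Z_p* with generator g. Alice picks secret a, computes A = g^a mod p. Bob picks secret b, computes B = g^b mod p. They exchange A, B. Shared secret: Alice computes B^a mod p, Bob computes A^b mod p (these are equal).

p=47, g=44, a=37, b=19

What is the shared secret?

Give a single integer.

Answer: 11

Derivation:
A = 44^37 mod 47  (bits of 37 = 100101)
  bit 0 = 1: r = r^2 * 44 mod 47 = 1^2 * 44 = 1*44 = 44
  bit 1 = 0: r = r^2 mod 47 = 44^2 = 9
  bit 2 = 0: r = r^2 mod 47 = 9^2 = 34
  bit 3 = 1: r = r^2 * 44 mod 47 = 34^2 * 44 = 28*44 = 10
  bit 4 = 0: r = r^2 mod 47 = 10^2 = 6
  bit 5 = 1: r = r^2 * 44 mod 47 = 6^2 * 44 = 36*44 = 33
  -> A = 33
B = 44^19 mod 47  (bits of 19 = 10011)
  bit 0 = 1: r = r^2 * 44 mod 47 = 1^2 * 44 = 1*44 = 44
  bit 1 = 0: r = r^2 mod 47 = 44^2 = 9
  bit 2 = 0: r = r^2 mod 47 = 9^2 = 34
  bit 3 = 1: r = r^2 * 44 mod 47 = 34^2 * 44 = 28*44 = 10
  bit 4 = 1: r = r^2 * 44 mod 47 = 10^2 * 44 = 6*44 = 29
  -> B = 29
s = B^a = 29^37 mod 47  (bits of 37 = 100101)
  bit 0 = 1: r = r^2 * 29 mod 47 = 1^2 * 29 = 1*29 = 29
  bit 1 = 0: r = r^2 mod 47 = 29^2 = 42
  bit 2 = 0: r = r^2 mod 47 = 42^2 = 25
  bit 3 = 1: r = r^2 * 29 mod 47 = 25^2 * 29 = 14*29 = 30
  bit 4 = 0: r = r^2 mod 47 = 30^2 = 7
  bit 5 = 1: r = r^2 * 29 mod 47 = 7^2 * 29 = 2*29 = 11
  -> s = B^a = 11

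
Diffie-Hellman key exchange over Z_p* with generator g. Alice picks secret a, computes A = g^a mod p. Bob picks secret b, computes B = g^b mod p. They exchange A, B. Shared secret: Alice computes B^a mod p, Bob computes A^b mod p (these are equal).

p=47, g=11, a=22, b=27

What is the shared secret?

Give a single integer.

A = 11^22 mod 47  (bits of 22 = 10110)
  bit 0 = 1: r = r^2 * 11 mod 47 = 1^2 * 11 = 1*11 = 11
  bit 1 = 0: r = r^2 mod 47 = 11^2 = 27
  bit 2 = 1: r = r^2 * 11 mod 47 = 27^2 * 11 = 24*11 = 29
  bit 3 = 1: r = r^2 * 11 mod 47 = 29^2 * 11 = 42*11 = 39
  bit 4 = 0: r = r^2 mod 47 = 39^2 = 17
  -> A = 17
B = 11^27 mod 47  (bits of 27 = 11011)
  bit 0 = 1: r = r^2 * 11 mod 47 = 1^2 * 11 = 1*11 = 11
  bit 1 = 1: r = r^2 * 11 mod 47 = 11^2 * 11 = 27*11 = 15
  bit 2 = 0: r = r^2 mod 47 = 15^2 = 37
  bit 3 = 1: r = r^2 * 11 mod 47 = 37^2 * 11 = 6*11 = 19
  bit 4 = 1: r = r^2 * 11 mod 47 = 19^2 * 11 = 32*11 = 23
  -> B = 23
s = B^a = 23^22 mod 47  (bits of 22 = 10110)
  bit 0 = 1: r = r^2 * 23 mod 47 = 1^2 * 23 = 1*23 = 23
  bit 1 = 0: r = r^2 mod 47 = 23^2 = 12
  bit 2 = 1: r = r^2 * 23 mod 47 = 12^2 * 23 = 3*23 = 22
  bit 3 = 1: r = r^2 * 23 mod 47 = 22^2 * 23 = 14*23 = 40
  bit 4 = 0: r = r^2 mod 47 = 40^2 = 2
  -> s = B^a = 2

Answer: 2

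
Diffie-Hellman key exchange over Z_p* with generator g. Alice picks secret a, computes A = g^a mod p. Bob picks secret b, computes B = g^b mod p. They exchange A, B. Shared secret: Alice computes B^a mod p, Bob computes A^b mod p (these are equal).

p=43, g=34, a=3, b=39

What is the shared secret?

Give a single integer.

A = 34^3 mod 43  (bits of 3 = 11)
  bit 0 = 1: r = r^2 * 34 mod 43 = 1^2 * 34 = 1*34 = 34
  bit 1 = 1: r = r^2 * 34 mod 43 = 34^2 * 34 = 38*34 = 2
  -> A = 2
B = 34^39 mod 43  (bits of 39 = 100111)
  bit 0 = 1: r = r^2 * 34 mod 43 = 1^2 * 34 = 1*34 = 34
  bit 1 = 0: r = r^2 mod 43 = 34^2 = 38
  bit 2 = 0: r = r^2 mod 43 = 38^2 = 25
  bit 3 = 1: r = r^2 * 34 mod 43 = 25^2 * 34 = 23*34 = 8
  bit 4 = 1: r = r^2 * 34 mod 43 = 8^2 * 34 = 21*34 = 26
  bit 5 = 1: r = r^2 * 34 mod 43 = 26^2 * 34 = 31*34 = 22
  -> B = 22
s = B^a = 22^3 mod 43  (bits of 3 = 11)
  bit 0 = 1: r = r^2 * 22 mod 43 = 1^2 * 22 = 1*22 = 22
  bit 1 = 1: r = r^2 * 22 mod 43 = 22^2 * 22 = 11*22 = 27
  -> s = B^a = 27

Answer: 27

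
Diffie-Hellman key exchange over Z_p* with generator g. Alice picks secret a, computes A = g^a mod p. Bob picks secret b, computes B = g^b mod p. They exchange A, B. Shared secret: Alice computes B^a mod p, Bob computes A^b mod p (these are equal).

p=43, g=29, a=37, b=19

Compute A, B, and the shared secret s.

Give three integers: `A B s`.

Answer: 28 34 30

Derivation:
A = 29^37 mod 43  (bits of 37 = 100101)
  bit 0 = 1: r = r^2 * 29 mod 43 = 1^2 * 29 = 1*29 = 29
  bit 1 = 0: r = r^2 mod 43 = 29^2 = 24
  bit 2 = 0: r = r^2 mod 43 = 24^2 = 17
  bit 3 = 1: r = r^2 * 29 mod 43 = 17^2 * 29 = 31*29 = 39
  bit 4 = 0: r = r^2 mod 43 = 39^2 = 16
  bit 5 = 1: r = r^2 * 29 mod 43 = 16^2 * 29 = 41*29 = 28
  -> A = 28
B = 29^19 mod 43  (bits of 19 = 10011)
  bit 0 = 1: r = r^2 * 29 mod 43 = 1^2 * 29 = 1*29 = 29
  bit 1 = 0: r = r^2 mod 43 = 29^2 = 24
  bit 2 = 0: r = r^2 mod 43 = 24^2 = 17
  bit 3 = 1: r = r^2 * 29 mod 43 = 17^2 * 29 = 31*29 = 39
  bit 4 = 1: r = r^2 * 29 mod 43 = 39^2 * 29 = 16*29 = 34
  -> B = 34
s = B^a = 34^37 mod 43  (bits of 37 = 100101)
  bit 0 = 1: r = r^2 * 34 mod 43 = 1^2 * 34 = 1*34 = 34
  bit 1 = 0: r = r^2 mod 43 = 34^2 = 38
  bit 2 = 0: r = r^2 mod 43 = 38^2 = 25
  bit 3 = 1: r = r^2 * 34 mod 43 = 25^2 * 34 = 23*34 = 8
  bit 4 = 0: r = r^2 mod 43 = 8^2 = 21
  bit 5 = 1: r = r^2 * 34 mod 43 = 21^2 * 34 = 11*34 = 30
  -> s = B^a = 30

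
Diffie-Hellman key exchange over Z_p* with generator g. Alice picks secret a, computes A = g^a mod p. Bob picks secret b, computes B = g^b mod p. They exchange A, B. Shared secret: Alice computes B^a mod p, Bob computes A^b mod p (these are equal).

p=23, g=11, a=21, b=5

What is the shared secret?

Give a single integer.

Answer: 14

Derivation:
A = 11^21 mod 23  (bits of 21 = 10101)
  bit 0 = 1: r = r^2 * 11 mod 23 = 1^2 * 11 = 1*11 = 11
  bit 1 = 0: r = r^2 mod 23 = 11^2 = 6
  bit 2 = 1: r = r^2 * 11 mod 23 = 6^2 * 11 = 13*11 = 5
  bit 3 = 0: r = r^2 mod 23 = 5^2 = 2
  bit 4 = 1: r = r^2 * 11 mod 23 = 2^2 * 11 = 4*11 = 21
  -> A = 21
B = 11^5 mod 23  (bits of 5 = 101)
  bit 0 = 1: r = r^2 * 11 mod 23 = 1^2 * 11 = 1*11 = 11
  bit 1 = 0: r = r^2 mod 23 = 11^2 = 6
  bit 2 = 1: r = r^2 * 11 mod 23 = 6^2 * 11 = 13*11 = 5
  -> B = 5
s = B^a = 5^21 mod 23  (bits of 21 = 10101)
  bit 0 = 1: r = r^2 * 5 mod 23 = 1^2 * 5 = 1*5 = 5
  bit 1 = 0: r = r^2 mod 23 = 5^2 = 2
  bit 2 = 1: r = r^2 * 5 mod 23 = 2^2 * 5 = 4*5 = 20
  bit 3 = 0: r = r^2 mod 23 = 20^2 = 9
  bit 4 = 1: r = r^2 * 5 mod 23 = 9^2 * 5 = 12*5 = 14
  -> s = B^a = 14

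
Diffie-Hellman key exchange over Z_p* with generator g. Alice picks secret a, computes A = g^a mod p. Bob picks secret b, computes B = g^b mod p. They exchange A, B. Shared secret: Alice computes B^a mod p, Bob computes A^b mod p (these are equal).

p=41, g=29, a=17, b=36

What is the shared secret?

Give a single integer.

Answer: 25

Derivation:
A = 29^17 mod 41  (bits of 17 = 10001)
  bit 0 = 1: r = r^2 * 29 mod 41 = 1^2 * 29 = 1*29 = 29
  bit 1 = 0: r = r^2 mod 41 = 29^2 = 21
  bit 2 = 0: r = r^2 mod 41 = 21^2 = 31
  bit 3 = 0: r = r^2 mod 41 = 31^2 = 18
  bit 4 = 1: r = r^2 * 29 mod 41 = 18^2 * 29 = 37*29 = 7
  -> A = 7
B = 29^36 mod 41  (bits of 36 = 100100)
  bit 0 = 1: r = r^2 * 29 mod 41 = 1^2 * 29 = 1*29 = 29
  bit 1 = 0: r = r^2 mod 41 = 29^2 = 21
  bit 2 = 0: r = r^2 mod 41 = 21^2 = 31
  bit 3 = 1: r = r^2 * 29 mod 41 = 31^2 * 29 = 18*29 = 30
  bit 4 = 0: r = r^2 mod 41 = 30^2 = 39
  bit 5 = 0: r = r^2 mod 41 = 39^2 = 4
  -> B = 4
s = B^a = 4^17 mod 41  (bits of 17 = 10001)
  bit 0 = 1: r = r^2 * 4 mod 41 = 1^2 * 4 = 1*4 = 4
  bit 1 = 0: r = r^2 mod 41 = 4^2 = 16
  bit 2 = 0: r = r^2 mod 41 = 16^2 = 10
  bit 3 = 0: r = r^2 mod 41 = 10^2 = 18
  bit 4 = 1: r = r^2 * 4 mod 41 = 18^2 * 4 = 37*4 = 25
  -> s = B^a = 25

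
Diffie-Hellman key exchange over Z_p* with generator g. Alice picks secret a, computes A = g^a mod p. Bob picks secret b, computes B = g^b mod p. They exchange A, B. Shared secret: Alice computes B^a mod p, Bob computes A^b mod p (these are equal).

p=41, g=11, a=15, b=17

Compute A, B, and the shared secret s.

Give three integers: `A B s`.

A = 11^15 mod 41  (bits of 15 = 1111)
  bit 0 = 1: r = r^2 * 11 mod 41 = 1^2 * 11 = 1*11 = 11
  bit 1 = 1: r = r^2 * 11 mod 41 = 11^2 * 11 = 39*11 = 19
  bit 2 = 1: r = r^2 * 11 mod 41 = 19^2 * 11 = 33*11 = 35
  bit 3 = 1: r = r^2 * 11 mod 41 = 35^2 * 11 = 36*11 = 27
  -> A = 27
B = 11^17 mod 41  (bits of 17 = 10001)
  bit 0 = 1: r = r^2 * 11 mod 41 = 1^2 * 11 = 1*11 = 11
  bit 1 = 0: r = r^2 mod 41 = 11^2 = 39
  bit 2 = 0: r = r^2 mod 41 = 39^2 = 4
  bit 3 = 0: r = r^2 mod 41 = 4^2 = 16
  bit 4 = 1: r = r^2 * 11 mod 41 = 16^2 * 11 = 10*11 = 28
  -> B = 28
s = B^a = 28^15 mod 41  (bits of 15 = 1111)
  bit 0 = 1: r = r^2 * 28 mod 41 = 1^2 * 28 = 1*28 = 28
  bit 1 = 1: r = r^2 * 28 mod 41 = 28^2 * 28 = 5*28 = 17
  bit 2 = 1: r = r^2 * 28 mod 41 = 17^2 * 28 = 2*28 = 15
  bit 3 = 1: r = r^2 * 28 mod 41 = 15^2 * 28 = 20*28 = 27
  -> s = B^a = 27

Answer: 27 28 27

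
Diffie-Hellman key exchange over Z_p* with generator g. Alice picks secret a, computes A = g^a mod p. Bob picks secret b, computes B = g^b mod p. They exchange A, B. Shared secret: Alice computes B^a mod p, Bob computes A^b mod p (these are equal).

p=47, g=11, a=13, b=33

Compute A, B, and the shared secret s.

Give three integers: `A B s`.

A = 11^13 mod 47  (bits of 13 = 1101)
  bit 0 = 1: r = r^2 * 11 mod 47 = 1^2 * 11 = 1*11 = 11
  bit 1 = 1: r = r^2 * 11 mod 47 = 11^2 * 11 = 27*11 = 15
  bit 2 = 0: r = r^2 mod 47 = 15^2 = 37
  bit 3 = 1: r = r^2 * 11 mod 47 = 37^2 * 11 = 6*11 = 19
  -> A = 19
B = 11^33 mod 47  (bits of 33 = 100001)
  bit 0 = 1: r = r^2 * 11 mod 47 = 1^2 * 11 = 1*11 = 11
  bit 1 = 0: r = r^2 mod 47 = 11^2 = 27
  bit 2 = 0: r = r^2 mod 47 = 27^2 = 24
  bit 3 = 0: r = r^2 mod 47 = 24^2 = 12
  bit 4 = 0: r = r^2 mod 47 = 12^2 = 3
  bit 5 = 1: r = r^2 * 11 mod 47 = 3^2 * 11 = 9*11 = 5
  -> B = 5
s = B^a = 5^13 mod 47  (bits of 13 = 1101)
  bit 0 = 1: r = r^2 * 5 mod 47 = 1^2 * 5 = 1*5 = 5
  bit 1 = 1: r = r^2 * 5 mod 47 = 5^2 * 5 = 25*5 = 31
  bit 2 = 0: r = r^2 mod 47 = 31^2 = 21
  bit 3 = 1: r = r^2 * 5 mod 47 = 21^2 * 5 = 18*5 = 43
  -> s = B^a = 43

Answer: 19 5 43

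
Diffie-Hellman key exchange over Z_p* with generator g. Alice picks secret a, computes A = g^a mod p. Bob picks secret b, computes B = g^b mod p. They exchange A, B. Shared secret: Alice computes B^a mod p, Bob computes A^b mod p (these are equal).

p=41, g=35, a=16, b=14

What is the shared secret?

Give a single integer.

Answer: 16

Derivation:
A = 35^16 mod 41  (bits of 16 = 10000)
  bit 0 = 1: r = r^2 * 35 mod 41 = 1^2 * 35 = 1*35 = 35
  bit 1 = 0: r = r^2 mod 41 = 35^2 = 36
  bit 2 = 0: r = r^2 mod 41 = 36^2 = 25
  bit 3 = 0: r = r^2 mod 41 = 25^2 = 10
  bit 4 = 0: r = r^2 mod 41 = 10^2 = 18
  -> A = 18
B = 35^14 mod 41  (bits of 14 = 1110)
  bit 0 = 1: r = r^2 * 35 mod 41 = 1^2 * 35 = 1*35 = 35
  bit 1 = 1: r = r^2 * 35 mod 41 = 35^2 * 35 = 36*35 = 30
  bit 2 = 1: r = r^2 * 35 mod 41 = 30^2 * 35 = 39*35 = 12
  bit 3 = 0: r = r^2 mod 41 = 12^2 = 21
  -> B = 21
s = B^a = 21^16 mod 41  (bits of 16 = 10000)
  bit 0 = 1: r = r^2 * 21 mod 41 = 1^2 * 21 = 1*21 = 21
  bit 1 = 0: r = r^2 mod 41 = 21^2 = 31
  bit 2 = 0: r = r^2 mod 41 = 31^2 = 18
  bit 3 = 0: r = r^2 mod 41 = 18^2 = 37
  bit 4 = 0: r = r^2 mod 41 = 37^2 = 16
  -> s = B^a = 16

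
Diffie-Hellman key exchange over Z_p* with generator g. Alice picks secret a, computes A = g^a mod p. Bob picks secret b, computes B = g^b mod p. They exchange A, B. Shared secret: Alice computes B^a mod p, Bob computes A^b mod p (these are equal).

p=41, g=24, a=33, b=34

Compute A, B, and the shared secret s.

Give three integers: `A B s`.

A = 24^33 mod 41  (bits of 33 = 100001)
  bit 0 = 1: r = r^2 * 24 mod 41 = 1^2 * 24 = 1*24 = 24
  bit 1 = 0: r = r^2 mod 41 = 24^2 = 2
  bit 2 = 0: r = r^2 mod 41 = 2^2 = 4
  bit 3 = 0: r = r^2 mod 41 = 4^2 = 16
  bit 4 = 0: r = r^2 mod 41 = 16^2 = 10
  bit 5 = 1: r = r^2 * 24 mod 41 = 10^2 * 24 = 18*24 = 22
  -> A = 22
B = 24^34 mod 41  (bits of 34 = 100010)
  bit 0 = 1: r = r^2 * 24 mod 41 = 1^2 * 24 = 1*24 = 24
  bit 1 = 0: r = r^2 mod 41 = 24^2 = 2
  bit 2 = 0: r = r^2 mod 41 = 2^2 = 4
  bit 3 = 0: r = r^2 mod 41 = 4^2 = 16
  bit 4 = 1: r = r^2 * 24 mod 41 = 16^2 * 24 = 10*24 = 35
  bit 5 = 0: r = r^2 mod 41 = 35^2 = 36
  -> B = 36
s = B^a = 36^33 mod 41  (bits of 33 = 100001)
  bit 0 = 1: r = r^2 * 36 mod 41 = 1^2 * 36 = 1*36 = 36
  bit 1 = 0: r = r^2 mod 41 = 36^2 = 25
  bit 2 = 0: r = r^2 mod 41 = 25^2 = 10
  bit 3 = 0: r = r^2 mod 41 = 10^2 = 18
  bit 4 = 0: r = r^2 mod 41 = 18^2 = 37
  bit 5 = 1: r = r^2 * 36 mod 41 = 37^2 * 36 = 16*36 = 2
  -> s = B^a = 2

Answer: 22 36 2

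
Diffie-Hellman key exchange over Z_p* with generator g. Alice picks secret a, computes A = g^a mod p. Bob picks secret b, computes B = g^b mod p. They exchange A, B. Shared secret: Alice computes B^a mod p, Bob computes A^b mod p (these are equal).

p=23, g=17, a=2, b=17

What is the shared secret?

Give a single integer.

A = 17^2 mod 23  (bits of 2 = 10)
  bit 0 = 1: r = r^2 * 17 mod 23 = 1^2 * 17 = 1*17 = 17
  bit 1 = 0: r = r^2 mod 23 = 17^2 = 13
  -> A = 13
B = 17^17 mod 23  (bits of 17 = 10001)
  bit 0 = 1: r = r^2 * 17 mod 23 = 1^2 * 17 = 1*17 = 17
  bit 1 = 0: r = r^2 mod 23 = 17^2 = 13
  bit 2 = 0: r = r^2 mod 23 = 13^2 = 8
  bit 3 = 0: r = r^2 mod 23 = 8^2 = 18
  bit 4 = 1: r = r^2 * 17 mod 23 = 18^2 * 17 = 2*17 = 11
  -> B = 11
s = B^a = 11^2 mod 23  (bits of 2 = 10)
  bit 0 = 1: r = r^2 * 11 mod 23 = 1^2 * 11 = 1*11 = 11
  bit 1 = 0: r = r^2 mod 23 = 11^2 = 6
  -> s = B^a = 6

Answer: 6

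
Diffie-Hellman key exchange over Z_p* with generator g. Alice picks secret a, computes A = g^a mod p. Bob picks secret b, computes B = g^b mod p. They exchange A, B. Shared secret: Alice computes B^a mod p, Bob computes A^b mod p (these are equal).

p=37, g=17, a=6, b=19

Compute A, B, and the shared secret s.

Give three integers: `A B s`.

Answer: 27 20 27

Derivation:
A = 17^6 mod 37  (bits of 6 = 110)
  bit 0 = 1: r = r^2 * 17 mod 37 = 1^2 * 17 = 1*17 = 17
  bit 1 = 1: r = r^2 * 17 mod 37 = 17^2 * 17 = 30*17 = 29
  bit 2 = 0: r = r^2 mod 37 = 29^2 = 27
  -> A = 27
B = 17^19 mod 37  (bits of 19 = 10011)
  bit 0 = 1: r = r^2 * 17 mod 37 = 1^2 * 17 = 1*17 = 17
  bit 1 = 0: r = r^2 mod 37 = 17^2 = 30
  bit 2 = 0: r = r^2 mod 37 = 30^2 = 12
  bit 3 = 1: r = r^2 * 17 mod 37 = 12^2 * 17 = 33*17 = 6
  bit 4 = 1: r = r^2 * 17 mod 37 = 6^2 * 17 = 36*17 = 20
  -> B = 20
s = B^a = 20^6 mod 37  (bits of 6 = 110)
  bit 0 = 1: r = r^2 * 20 mod 37 = 1^2 * 20 = 1*20 = 20
  bit 1 = 1: r = r^2 * 20 mod 37 = 20^2 * 20 = 30*20 = 8
  bit 2 = 0: r = r^2 mod 37 = 8^2 = 27
  -> s = B^a = 27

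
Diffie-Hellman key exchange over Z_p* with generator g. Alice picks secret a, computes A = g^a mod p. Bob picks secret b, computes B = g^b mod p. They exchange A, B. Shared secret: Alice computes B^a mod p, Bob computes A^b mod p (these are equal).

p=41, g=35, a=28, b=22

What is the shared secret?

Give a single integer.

Answer: 18

Derivation:
A = 35^28 mod 41  (bits of 28 = 11100)
  bit 0 = 1: r = r^2 * 35 mod 41 = 1^2 * 35 = 1*35 = 35
  bit 1 = 1: r = r^2 * 35 mod 41 = 35^2 * 35 = 36*35 = 30
  bit 2 = 1: r = r^2 * 35 mod 41 = 30^2 * 35 = 39*35 = 12
  bit 3 = 0: r = r^2 mod 41 = 12^2 = 21
  bit 4 = 0: r = r^2 mod 41 = 21^2 = 31
  -> A = 31
B = 35^22 mod 41  (bits of 22 = 10110)
  bit 0 = 1: r = r^2 * 35 mod 41 = 1^2 * 35 = 1*35 = 35
  bit 1 = 0: r = r^2 mod 41 = 35^2 = 36
  bit 2 = 1: r = r^2 * 35 mod 41 = 36^2 * 35 = 25*35 = 14
  bit 3 = 1: r = r^2 * 35 mod 41 = 14^2 * 35 = 32*35 = 13
  bit 4 = 0: r = r^2 mod 41 = 13^2 = 5
  -> B = 5
s = B^a = 5^28 mod 41  (bits of 28 = 11100)
  bit 0 = 1: r = r^2 * 5 mod 41 = 1^2 * 5 = 1*5 = 5
  bit 1 = 1: r = r^2 * 5 mod 41 = 5^2 * 5 = 25*5 = 2
  bit 2 = 1: r = r^2 * 5 mod 41 = 2^2 * 5 = 4*5 = 20
  bit 3 = 0: r = r^2 mod 41 = 20^2 = 31
  bit 4 = 0: r = r^2 mod 41 = 31^2 = 18
  -> s = B^a = 18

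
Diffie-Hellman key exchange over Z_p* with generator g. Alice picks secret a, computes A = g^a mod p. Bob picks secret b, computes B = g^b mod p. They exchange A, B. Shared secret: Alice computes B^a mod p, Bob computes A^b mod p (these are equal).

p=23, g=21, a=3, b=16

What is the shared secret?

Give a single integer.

A = 21^3 mod 23  (bits of 3 = 11)
  bit 0 = 1: r = r^2 * 21 mod 23 = 1^2 * 21 = 1*21 = 21
  bit 1 = 1: r = r^2 * 21 mod 23 = 21^2 * 21 = 4*21 = 15
  -> A = 15
B = 21^16 mod 23  (bits of 16 = 10000)
  bit 0 = 1: r = r^2 * 21 mod 23 = 1^2 * 21 = 1*21 = 21
  bit 1 = 0: r = r^2 mod 23 = 21^2 = 4
  bit 2 = 0: r = r^2 mod 23 = 4^2 = 16
  bit 3 = 0: r = r^2 mod 23 = 16^2 = 3
  bit 4 = 0: r = r^2 mod 23 = 3^2 = 9
  -> B = 9
s = B^a = 9^3 mod 23  (bits of 3 = 11)
  bit 0 = 1: r = r^2 * 9 mod 23 = 1^2 * 9 = 1*9 = 9
  bit 1 = 1: r = r^2 * 9 mod 23 = 9^2 * 9 = 12*9 = 16
  -> s = B^a = 16

Answer: 16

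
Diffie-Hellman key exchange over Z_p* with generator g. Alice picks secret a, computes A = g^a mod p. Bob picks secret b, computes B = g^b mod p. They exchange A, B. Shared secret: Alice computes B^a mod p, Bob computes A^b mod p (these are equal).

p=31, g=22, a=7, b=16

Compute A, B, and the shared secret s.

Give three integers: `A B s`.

A = 22^7 mod 31  (bits of 7 = 111)
  bit 0 = 1: r = r^2 * 22 mod 31 = 1^2 * 22 = 1*22 = 22
  bit 1 = 1: r = r^2 * 22 mod 31 = 22^2 * 22 = 19*22 = 15
  bit 2 = 1: r = r^2 * 22 mod 31 = 15^2 * 22 = 8*22 = 21
  -> A = 21
B = 22^16 mod 31  (bits of 16 = 10000)
  bit 0 = 1: r = r^2 * 22 mod 31 = 1^2 * 22 = 1*22 = 22
  bit 1 = 0: r = r^2 mod 31 = 22^2 = 19
  bit 2 = 0: r = r^2 mod 31 = 19^2 = 20
  bit 3 = 0: r = r^2 mod 31 = 20^2 = 28
  bit 4 = 0: r = r^2 mod 31 = 28^2 = 9
  -> B = 9
s = B^a = 9^7 mod 31  (bits of 7 = 111)
  bit 0 = 1: r = r^2 * 9 mod 31 = 1^2 * 9 = 1*9 = 9
  bit 1 = 1: r = r^2 * 9 mod 31 = 9^2 * 9 = 19*9 = 16
  bit 2 = 1: r = r^2 * 9 mod 31 = 16^2 * 9 = 8*9 = 10
  -> s = B^a = 10

Answer: 21 9 10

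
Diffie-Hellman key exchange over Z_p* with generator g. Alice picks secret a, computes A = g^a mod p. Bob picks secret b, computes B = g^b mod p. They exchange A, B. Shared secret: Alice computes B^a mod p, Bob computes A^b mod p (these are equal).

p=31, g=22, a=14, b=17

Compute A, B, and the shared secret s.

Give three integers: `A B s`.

A = 22^14 mod 31  (bits of 14 = 1110)
  bit 0 = 1: r = r^2 * 22 mod 31 = 1^2 * 22 = 1*22 = 22
  bit 1 = 1: r = r^2 * 22 mod 31 = 22^2 * 22 = 19*22 = 15
  bit 2 = 1: r = r^2 * 22 mod 31 = 15^2 * 22 = 8*22 = 21
  bit 3 = 0: r = r^2 mod 31 = 21^2 = 7
  -> A = 7
B = 22^17 mod 31  (bits of 17 = 10001)
  bit 0 = 1: r = r^2 * 22 mod 31 = 1^2 * 22 = 1*22 = 22
  bit 1 = 0: r = r^2 mod 31 = 22^2 = 19
  bit 2 = 0: r = r^2 mod 31 = 19^2 = 20
  bit 3 = 0: r = r^2 mod 31 = 20^2 = 28
  bit 4 = 1: r = r^2 * 22 mod 31 = 28^2 * 22 = 9*22 = 12
  -> B = 12
s = B^a = 12^14 mod 31  (bits of 14 = 1110)
  bit 0 = 1: r = r^2 * 12 mod 31 = 1^2 * 12 = 1*12 = 12
  bit 1 = 1: r = r^2 * 12 mod 31 = 12^2 * 12 = 20*12 = 23
  bit 2 = 1: r = r^2 * 12 mod 31 = 23^2 * 12 = 2*12 = 24
  bit 3 = 0: r = r^2 mod 31 = 24^2 = 18
  -> s = B^a = 18

Answer: 7 12 18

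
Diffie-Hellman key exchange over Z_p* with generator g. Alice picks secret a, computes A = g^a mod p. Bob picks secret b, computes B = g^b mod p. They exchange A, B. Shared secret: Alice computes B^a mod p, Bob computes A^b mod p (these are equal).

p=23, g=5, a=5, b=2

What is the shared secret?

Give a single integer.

A = 5^5 mod 23  (bits of 5 = 101)
  bit 0 = 1: r = r^2 * 5 mod 23 = 1^2 * 5 = 1*5 = 5
  bit 1 = 0: r = r^2 mod 23 = 5^2 = 2
  bit 2 = 1: r = r^2 * 5 mod 23 = 2^2 * 5 = 4*5 = 20
  -> A = 20
B = 5^2 mod 23  (bits of 2 = 10)
  bit 0 = 1: r = r^2 * 5 mod 23 = 1^2 * 5 = 1*5 = 5
  bit 1 = 0: r = r^2 mod 23 = 5^2 = 2
  -> B = 2
s = B^a = 2^5 mod 23  (bits of 5 = 101)
  bit 0 = 1: r = r^2 * 2 mod 23 = 1^2 * 2 = 1*2 = 2
  bit 1 = 0: r = r^2 mod 23 = 2^2 = 4
  bit 2 = 1: r = r^2 * 2 mod 23 = 4^2 * 2 = 16*2 = 9
  -> s = B^a = 9

Answer: 9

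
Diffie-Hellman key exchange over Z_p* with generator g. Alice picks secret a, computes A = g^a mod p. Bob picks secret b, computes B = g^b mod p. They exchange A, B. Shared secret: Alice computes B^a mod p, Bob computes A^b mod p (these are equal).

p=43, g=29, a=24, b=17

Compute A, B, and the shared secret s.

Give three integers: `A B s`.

A = 29^24 mod 43  (bits of 24 = 11000)
  bit 0 = 1: r = r^2 * 29 mod 43 = 1^2 * 29 = 1*29 = 29
  bit 1 = 1: r = r^2 * 29 mod 43 = 29^2 * 29 = 24*29 = 8
  bit 2 = 0: r = r^2 mod 43 = 8^2 = 21
  bit 3 = 0: r = r^2 mod 43 = 21^2 = 11
  bit 4 = 0: r = r^2 mod 43 = 11^2 = 35
  -> A = 35
B = 29^17 mod 43  (bits of 17 = 10001)
  bit 0 = 1: r = r^2 * 29 mod 43 = 1^2 * 29 = 1*29 = 29
  bit 1 = 0: r = r^2 mod 43 = 29^2 = 24
  bit 2 = 0: r = r^2 mod 43 = 24^2 = 17
  bit 3 = 0: r = r^2 mod 43 = 17^2 = 31
  bit 4 = 1: r = r^2 * 29 mod 43 = 31^2 * 29 = 15*29 = 5
  -> B = 5
s = B^a = 5^24 mod 43  (bits of 24 = 11000)
  bit 0 = 1: r = r^2 * 5 mod 43 = 1^2 * 5 = 1*5 = 5
  bit 1 = 1: r = r^2 * 5 mod 43 = 5^2 * 5 = 25*5 = 39
  bit 2 = 0: r = r^2 mod 43 = 39^2 = 16
  bit 3 = 0: r = r^2 mod 43 = 16^2 = 41
  bit 4 = 0: r = r^2 mod 43 = 41^2 = 4
  -> s = B^a = 4

Answer: 35 5 4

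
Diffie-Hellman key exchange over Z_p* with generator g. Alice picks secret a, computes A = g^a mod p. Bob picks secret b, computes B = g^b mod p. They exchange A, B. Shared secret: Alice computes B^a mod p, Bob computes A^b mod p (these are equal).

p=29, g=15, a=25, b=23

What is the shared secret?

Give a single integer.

Answer: 14

Derivation:
A = 15^25 mod 29  (bits of 25 = 11001)
  bit 0 = 1: r = r^2 * 15 mod 29 = 1^2 * 15 = 1*15 = 15
  bit 1 = 1: r = r^2 * 15 mod 29 = 15^2 * 15 = 22*15 = 11
  bit 2 = 0: r = r^2 mod 29 = 11^2 = 5
  bit 3 = 0: r = r^2 mod 29 = 5^2 = 25
  bit 4 = 1: r = r^2 * 15 mod 29 = 25^2 * 15 = 16*15 = 8
  -> A = 8
B = 15^23 mod 29  (bits of 23 = 10111)
  bit 0 = 1: r = r^2 * 15 mod 29 = 1^2 * 15 = 1*15 = 15
  bit 1 = 0: r = r^2 mod 29 = 15^2 = 22
  bit 2 = 1: r = r^2 * 15 mod 29 = 22^2 * 15 = 20*15 = 10
  bit 3 = 1: r = r^2 * 15 mod 29 = 10^2 * 15 = 13*15 = 21
  bit 4 = 1: r = r^2 * 15 mod 29 = 21^2 * 15 = 6*15 = 3
  -> B = 3
s = B^a = 3^25 mod 29  (bits of 25 = 11001)
  bit 0 = 1: r = r^2 * 3 mod 29 = 1^2 * 3 = 1*3 = 3
  bit 1 = 1: r = r^2 * 3 mod 29 = 3^2 * 3 = 9*3 = 27
  bit 2 = 0: r = r^2 mod 29 = 27^2 = 4
  bit 3 = 0: r = r^2 mod 29 = 4^2 = 16
  bit 4 = 1: r = r^2 * 3 mod 29 = 16^2 * 3 = 24*3 = 14
  -> s = B^a = 14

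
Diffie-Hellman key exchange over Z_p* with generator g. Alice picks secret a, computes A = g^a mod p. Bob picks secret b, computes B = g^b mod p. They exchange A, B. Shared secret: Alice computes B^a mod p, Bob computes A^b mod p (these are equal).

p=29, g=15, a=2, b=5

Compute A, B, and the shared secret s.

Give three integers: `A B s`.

Answer: 22 10 13

Derivation:
A = 15^2 mod 29  (bits of 2 = 10)
  bit 0 = 1: r = r^2 * 15 mod 29 = 1^2 * 15 = 1*15 = 15
  bit 1 = 0: r = r^2 mod 29 = 15^2 = 22
  -> A = 22
B = 15^5 mod 29  (bits of 5 = 101)
  bit 0 = 1: r = r^2 * 15 mod 29 = 1^2 * 15 = 1*15 = 15
  bit 1 = 0: r = r^2 mod 29 = 15^2 = 22
  bit 2 = 1: r = r^2 * 15 mod 29 = 22^2 * 15 = 20*15 = 10
  -> B = 10
s = B^a = 10^2 mod 29  (bits of 2 = 10)
  bit 0 = 1: r = r^2 * 10 mod 29 = 1^2 * 10 = 1*10 = 10
  bit 1 = 0: r = r^2 mod 29 = 10^2 = 13
  -> s = B^a = 13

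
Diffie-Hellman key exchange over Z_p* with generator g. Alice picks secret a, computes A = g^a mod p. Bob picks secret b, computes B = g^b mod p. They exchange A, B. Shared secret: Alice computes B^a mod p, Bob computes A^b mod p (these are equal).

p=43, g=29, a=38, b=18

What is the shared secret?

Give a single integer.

A = 29^38 mod 43  (bits of 38 = 100110)
  bit 0 = 1: r = r^2 * 29 mod 43 = 1^2 * 29 = 1*29 = 29
  bit 1 = 0: r = r^2 mod 43 = 29^2 = 24
  bit 2 = 0: r = r^2 mod 43 = 24^2 = 17
  bit 3 = 1: r = r^2 * 29 mod 43 = 17^2 * 29 = 31*29 = 39
  bit 4 = 1: r = r^2 * 29 mod 43 = 39^2 * 29 = 16*29 = 34
  bit 5 = 0: r = r^2 mod 43 = 34^2 = 38
  -> A = 38
B = 29^18 mod 43  (bits of 18 = 10010)
  bit 0 = 1: r = r^2 * 29 mod 43 = 1^2 * 29 = 1*29 = 29
  bit 1 = 0: r = r^2 mod 43 = 29^2 = 24
  bit 2 = 0: r = r^2 mod 43 = 24^2 = 17
  bit 3 = 1: r = r^2 * 29 mod 43 = 17^2 * 29 = 31*29 = 39
  bit 4 = 0: r = r^2 mod 43 = 39^2 = 16
  -> B = 16
s = B^a = 16^38 mod 43  (bits of 38 = 100110)
  bit 0 = 1: r = r^2 * 16 mod 43 = 1^2 * 16 = 1*16 = 16
  bit 1 = 0: r = r^2 mod 43 = 16^2 = 41
  bit 2 = 0: r = r^2 mod 43 = 41^2 = 4
  bit 3 = 1: r = r^2 * 16 mod 43 = 4^2 * 16 = 16*16 = 41
  bit 4 = 1: r = r^2 * 16 mod 43 = 41^2 * 16 = 4*16 = 21
  bit 5 = 0: r = r^2 mod 43 = 21^2 = 11
  -> s = B^a = 11

Answer: 11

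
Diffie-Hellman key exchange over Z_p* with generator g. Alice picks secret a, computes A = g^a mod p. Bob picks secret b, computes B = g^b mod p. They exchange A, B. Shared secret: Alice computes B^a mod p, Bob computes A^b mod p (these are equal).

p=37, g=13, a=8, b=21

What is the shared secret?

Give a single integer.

Answer: 26

Derivation:
A = 13^8 mod 37  (bits of 8 = 1000)
  bit 0 = 1: r = r^2 * 13 mod 37 = 1^2 * 13 = 1*13 = 13
  bit 1 = 0: r = r^2 mod 37 = 13^2 = 21
  bit 2 = 0: r = r^2 mod 37 = 21^2 = 34
  bit 3 = 0: r = r^2 mod 37 = 34^2 = 9
  -> A = 9
B = 13^21 mod 37  (bits of 21 = 10101)
  bit 0 = 1: r = r^2 * 13 mod 37 = 1^2 * 13 = 1*13 = 13
  bit 1 = 0: r = r^2 mod 37 = 13^2 = 21
  bit 2 = 1: r = r^2 * 13 mod 37 = 21^2 * 13 = 34*13 = 35
  bit 3 = 0: r = r^2 mod 37 = 35^2 = 4
  bit 4 = 1: r = r^2 * 13 mod 37 = 4^2 * 13 = 16*13 = 23
  -> B = 23
s = B^a = 23^8 mod 37  (bits of 8 = 1000)
  bit 0 = 1: r = r^2 * 23 mod 37 = 1^2 * 23 = 1*23 = 23
  bit 1 = 0: r = r^2 mod 37 = 23^2 = 11
  bit 2 = 0: r = r^2 mod 37 = 11^2 = 10
  bit 3 = 0: r = r^2 mod 37 = 10^2 = 26
  -> s = B^a = 26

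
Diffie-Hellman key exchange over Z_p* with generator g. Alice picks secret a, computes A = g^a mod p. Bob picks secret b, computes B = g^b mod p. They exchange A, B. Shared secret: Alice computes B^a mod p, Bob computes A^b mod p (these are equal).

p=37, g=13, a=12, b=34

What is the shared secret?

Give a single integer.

A = 13^12 mod 37  (bits of 12 = 1100)
  bit 0 = 1: r = r^2 * 13 mod 37 = 1^2 * 13 = 1*13 = 13
  bit 1 = 1: r = r^2 * 13 mod 37 = 13^2 * 13 = 21*13 = 14
  bit 2 = 0: r = r^2 mod 37 = 14^2 = 11
  bit 3 = 0: r = r^2 mod 37 = 11^2 = 10
  -> A = 10
B = 13^34 mod 37  (bits of 34 = 100010)
  bit 0 = 1: r = r^2 * 13 mod 37 = 1^2 * 13 = 1*13 = 13
  bit 1 = 0: r = r^2 mod 37 = 13^2 = 21
  bit 2 = 0: r = r^2 mod 37 = 21^2 = 34
  bit 3 = 0: r = r^2 mod 37 = 34^2 = 9
  bit 4 = 1: r = r^2 * 13 mod 37 = 9^2 * 13 = 7*13 = 17
  bit 5 = 0: r = r^2 mod 37 = 17^2 = 30
  -> B = 30
s = B^a = 30^12 mod 37  (bits of 12 = 1100)
  bit 0 = 1: r = r^2 * 30 mod 37 = 1^2 * 30 = 1*30 = 30
  bit 1 = 1: r = r^2 * 30 mod 37 = 30^2 * 30 = 12*30 = 27
  bit 2 = 0: r = r^2 mod 37 = 27^2 = 26
  bit 3 = 0: r = r^2 mod 37 = 26^2 = 10
  -> s = B^a = 10

Answer: 10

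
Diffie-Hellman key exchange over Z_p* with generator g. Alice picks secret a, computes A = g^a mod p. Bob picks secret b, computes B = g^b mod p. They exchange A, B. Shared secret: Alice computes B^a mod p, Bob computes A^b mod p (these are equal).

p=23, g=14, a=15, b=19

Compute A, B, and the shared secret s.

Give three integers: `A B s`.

A = 14^15 mod 23  (bits of 15 = 1111)
  bit 0 = 1: r = r^2 * 14 mod 23 = 1^2 * 14 = 1*14 = 14
  bit 1 = 1: r = r^2 * 14 mod 23 = 14^2 * 14 = 12*14 = 7
  bit 2 = 1: r = r^2 * 14 mod 23 = 7^2 * 14 = 3*14 = 19
  bit 3 = 1: r = r^2 * 14 mod 23 = 19^2 * 14 = 16*14 = 17
  -> A = 17
B = 14^19 mod 23  (bits of 19 = 10011)
  bit 0 = 1: r = r^2 * 14 mod 23 = 1^2 * 14 = 1*14 = 14
  bit 1 = 0: r = r^2 mod 23 = 14^2 = 12
  bit 2 = 0: r = r^2 mod 23 = 12^2 = 6
  bit 3 = 1: r = r^2 * 14 mod 23 = 6^2 * 14 = 13*14 = 21
  bit 4 = 1: r = r^2 * 14 mod 23 = 21^2 * 14 = 4*14 = 10
  -> B = 10
s = B^a = 10^15 mod 23  (bits of 15 = 1111)
  bit 0 = 1: r = r^2 * 10 mod 23 = 1^2 * 10 = 1*10 = 10
  bit 1 = 1: r = r^2 * 10 mod 23 = 10^2 * 10 = 8*10 = 11
  bit 2 = 1: r = r^2 * 10 mod 23 = 11^2 * 10 = 6*10 = 14
  bit 3 = 1: r = r^2 * 10 mod 23 = 14^2 * 10 = 12*10 = 5
  -> s = B^a = 5

Answer: 17 10 5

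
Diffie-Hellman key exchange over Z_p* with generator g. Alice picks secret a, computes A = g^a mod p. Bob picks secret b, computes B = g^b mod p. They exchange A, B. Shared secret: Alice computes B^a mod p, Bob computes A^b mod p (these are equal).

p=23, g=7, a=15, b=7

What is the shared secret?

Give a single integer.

A = 7^15 mod 23  (bits of 15 = 1111)
  bit 0 = 1: r = r^2 * 7 mod 23 = 1^2 * 7 = 1*7 = 7
  bit 1 = 1: r = r^2 * 7 mod 23 = 7^2 * 7 = 3*7 = 21
  bit 2 = 1: r = r^2 * 7 mod 23 = 21^2 * 7 = 4*7 = 5
  bit 3 = 1: r = r^2 * 7 mod 23 = 5^2 * 7 = 2*7 = 14
  -> A = 14
B = 7^7 mod 23  (bits of 7 = 111)
  bit 0 = 1: r = r^2 * 7 mod 23 = 1^2 * 7 = 1*7 = 7
  bit 1 = 1: r = r^2 * 7 mod 23 = 7^2 * 7 = 3*7 = 21
  bit 2 = 1: r = r^2 * 7 mod 23 = 21^2 * 7 = 4*7 = 5
  -> B = 5
s = B^a = 5^15 mod 23  (bits of 15 = 1111)
  bit 0 = 1: r = r^2 * 5 mod 23 = 1^2 * 5 = 1*5 = 5
  bit 1 = 1: r = r^2 * 5 mod 23 = 5^2 * 5 = 2*5 = 10
  bit 2 = 1: r = r^2 * 5 mod 23 = 10^2 * 5 = 8*5 = 17
  bit 3 = 1: r = r^2 * 5 mod 23 = 17^2 * 5 = 13*5 = 19
  -> s = B^a = 19

Answer: 19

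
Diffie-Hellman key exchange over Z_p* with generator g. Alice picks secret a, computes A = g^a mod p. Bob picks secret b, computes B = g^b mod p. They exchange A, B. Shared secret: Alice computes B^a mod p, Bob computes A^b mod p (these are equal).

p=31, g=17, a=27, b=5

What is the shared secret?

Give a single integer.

A = 17^27 mod 31  (bits of 27 = 11011)
  bit 0 = 1: r = r^2 * 17 mod 31 = 1^2 * 17 = 1*17 = 17
  bit 1 = 1: r = r^2 * 17 mod 31 = 17^2 * 17 = 10*17 = 15
  bit 2 = 0: r = r^2 mod 31 = 15^2 = 8
  bit 3 = 1: r = r^2 * 17 mod 31 = 8^2 * 17 = 2*17 = 3
  bit 4 = 1: r = r^2 * 17 mod 31 = 3^2 * 17 = 9*17 = 29
  -> A = 29
B = 17^5 mod 31  (bits of 5 = 101)
  bit 0 = 1: r = r^2 * 17 mod 31 = 1^2 * 17 = 1*17 = 17
  bit 1 = 0: r = r^2 mod 31 = 17^2 = 10
  bit 2 = 1: r = r^2 * 17 mod 31 = 10^2 * 17 = 7*17 = 26
  -> B = 26
s = B^a = 26^27 mod 31  (bits of 27 = 11011)
  bit 0 = 1: r = r^2 * 26 mod 31 = 1^2 * 26 = 1*26 = 26
  bit 1 = 1: r = r^2 * 26 mod 31 = 26^2 * 26 = 25*26 = 30
  bit 2 = 0: r = r^2 mod 31 = 30^2 = 1
  bit 3 = 1: r = r^2 * 26 mod 31 = 1^2 * 26 = 1*26 = 26
  bit 4 = 1: r = r^2 * 26 mod 31 = 26^2 * 26 = 25*26 = 30
  -> s = B^a = 30

Answer: 30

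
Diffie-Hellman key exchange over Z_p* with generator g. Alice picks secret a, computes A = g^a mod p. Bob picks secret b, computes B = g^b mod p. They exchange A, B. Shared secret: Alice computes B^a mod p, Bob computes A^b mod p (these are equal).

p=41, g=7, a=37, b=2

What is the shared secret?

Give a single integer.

A = 7^37 mod 41  (bits of 37 = 100101)
  bit 0 = 1: r = r^2 * 7 mod 41 = 1^2 * 7 = 1*7 = 7
  bit 1 = 0: r = r^2 mod 41 = 7^2 = 8
  bit 2 = 0: r = r^2 mod 41 = 8^2 = 23
  bit 3 = 1: r = r^2 * 7 mod 41 = 23^2 * 7 = 37*7 = 13
  bit 4 = 0: r = r^2 mod 41 = 13^2 = 5
  bit 5 = 1: r = r^2 * 7 mod 41 = 5^2 * 7 = 25*7 = 11
  -> A = 11
B = 7^2 mod 41  (bits of 2 = 10)
  bit 0 = 1: r = r^2 * 7 mod 41 = 1^2 * 7 = 1*7 = 7
  bit 1 = 0: r = r^2 mod 41 = 7^2 = 8
  -> B = 8
s = B^a = 8^37 mod 41  (bits of 37 = 100101)
  bit 0 = 1: r = r^2 * 8 mod 41 = 1^2 * 8 = 1*8 = 8
  bit 1 = 0: r = r^2 mod 41 = 8^2 = 23
  bit 2 = 0: r = r^2 mod 41 = 23^2 = 37
  bit 3 = 1: r = r^2 * 8 mod 41 = 37^2 * 8 = 16*8 = 5
  bit 4 = 0: r = r^2 mod 41 = 5^2 = 25
  bit 5 = 1: r = r^2 * 8 mod 41 = 25^2 * 8 = 10*8 = 39
  -> s = B^a = 39

Answer: 39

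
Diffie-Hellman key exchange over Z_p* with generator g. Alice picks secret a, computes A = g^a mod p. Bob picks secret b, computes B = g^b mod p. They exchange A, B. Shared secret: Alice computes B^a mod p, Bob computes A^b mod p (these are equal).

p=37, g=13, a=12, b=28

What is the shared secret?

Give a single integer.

A = 13^12 mod 37  (bits of 12 = 1100)
  bit 0 = 1: r = r^2 * 13 mod 37 = 1^2 * 13 = 1*13 = 13
  bit 1 = 1: r = r^2 * 13 mod 37 = 13^2 * 13 = 21*13 = 14
  bit 2 = 0: r = r^2 mod 37 = 14^2 = 11
  bit 3 = 0: r = r^2 mod 37 = 11^2 = 10
  -> A = 10
B = 13^28 mod 37  (bits of 28 = 11100)
  bit 0 = 1: r = r^2 * 13 mod 37 = 1^2 * 13 = 1*13 = 13
  bit 1 = 1: r = r^2 * 13 mod 37 = 13^2 * 13 = 21*13 = 14
  bit 2 = 1: r = r^2 * 13 mod 37 = 14^2 * 13 = 11*13 = 32
  bit 3 = 0: r = r^2 mod 37 = 32^2 = 25
  bit 4 = 0: r = r^2 mod 37 = 25^2 = 33
  -> B = 33
s = B^a = 33^12 mod 37  (bits of 12 = 1100)
  bit 0 = 1: r = r^2 * 33 mod 37 = 1^2 * 33 = 1*33 = 33
  bit 1 = 1: r = r^2 * 33 mod 37 = 33^2 * 33 = 16*33 = 10
  bit 2 = 0: r = r^2 mod 37 = 10^2 = 26
  bit 3 = 0: r = r^2 mod 37 = 26^2 = 10
  -> s = B^a = 10

Answer: 10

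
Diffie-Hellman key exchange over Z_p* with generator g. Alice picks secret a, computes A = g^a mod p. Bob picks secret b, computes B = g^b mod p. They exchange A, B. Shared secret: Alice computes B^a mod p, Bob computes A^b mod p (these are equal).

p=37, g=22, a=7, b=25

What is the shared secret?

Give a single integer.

Answer: 20

Derivation:
A = 22^7 mod 37  (bits of 7 = 111)
  bit 0 = 1: r = r^2 * 22 mod 37 = 1^2 * 22 = 1*22 = 22
  bit 1 = 1: r = r^2 * 22 mod 37 = 22^2 * 22 = 3*22 = 29
  bit 2 = 1: r = r^2 * 22 mod 37 = 29^2 * 22 = 27*22 = 2
  -> A = 2
B = 22^25 mod 37  (bits of 25 = 11001)
  bit 0 = 1: r = r^2 * 22 mod 37 = 1^2 * 22 = 1*22 = 22
  bit 1 = 1: r = r^2 * 22 mod 37 = 22^2 * 22 = 3*22 = 29
  bit 2 = 0: r = r^2 mod 37 = 29^2 = 27
  bit 3 = 0: r = r^2 mod 37 = 27^2 = 26
  bit 4 = 1: r = r^2 * 22 mod 37 = 26^2 * 22 = 10*22 = 35
  -> B = 35
s = B^a = 35^7 mod 37  (bits of 7 = 111)
  bit 0 = 1: r = r^2 * 35 mod 37 = 1^2 * 35 = 1*35 = 35
  bit 1 = 1: r = r^2 * 35 mod 37 = 35^2 * 35 = 4*35 = 29
  bit 2 = 1: r = r^2 * 35 mod 37 = 29^2 * 35 = 27*35 = 20
  -> s = B^a = 20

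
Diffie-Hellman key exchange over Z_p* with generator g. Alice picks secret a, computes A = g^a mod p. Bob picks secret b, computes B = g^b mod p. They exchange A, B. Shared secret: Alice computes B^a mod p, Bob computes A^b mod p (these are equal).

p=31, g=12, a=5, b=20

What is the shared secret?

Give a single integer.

Answer: 25

Derivation:
A = 12^5 mod 31  (bits of 5 = 101)
  bit 0 = 1: r = r^2 * 12 mod 31 = 1^2 * 12 = 1*12 = 12
  bit 1 = 0: r = r^2 mod 31 = 12^2 = 20
  bit 2 = 1: r = r^2 * 12 mod 31 = 20^2 * 12 = 28*12 = 26
  -> A = 26
B = 12^20 mod 31  (bits of 20 = 10100)
  bit 0 = 1: r = r^2 * 12 mod 31 = 1^2 * 12 = 1*12 = 12
  bit 1 = 0: r = r^2 mod 31 = 12^2 = 20
  bit 2 = 1: r = r^2 * 12 mod 31 = 20^2 * 12 = 28*12 = 26
  bit 3 = 0: r = r^2 mod 31 = 26^2 = 25
  bit 4 = 0: r = r^2 mod 31 = 25^2 = 5
  -> B = 5
s = B^a = 5^5 mod 31  (bits of 5 = 101)
  bit 0 = 1: r = r^2 * 5 mod 31 = 1^2 * 5 = 1*5 = 5
  bit 1 = 0: r = r^2 mod 31 = 5^2 = 25
  bit 2 = 1: r = r^2 * 5 mod 31 = 25^2 * 5 = 5*5 = 25
  -> s = B^a = 25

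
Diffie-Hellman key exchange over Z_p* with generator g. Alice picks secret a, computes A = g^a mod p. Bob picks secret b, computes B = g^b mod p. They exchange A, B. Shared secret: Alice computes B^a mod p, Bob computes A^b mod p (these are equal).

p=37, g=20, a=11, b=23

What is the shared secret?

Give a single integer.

A = 20^11 mod 37  (bits of 11 = 1011)
  bit 0 = 1: r = r^2 * 20 mod 37 = 1^2 * 20 = 1*20 = 20
  bit 1 = 0: r = r^2 mod 37 = 20^2 = 30
  bit 2 = 1: r = r^2 * 20 mod 37 = 30^2 * 20 = 12*20 = 18
  bit 3 = 1: r = r^2 * 20 mod 37 = 18^2 * 20 = 28*20 = 5
  -> A = 5
B = 20^23 mod 37  (bits of 23 = 10111)
  bit 0 = 1: r = r^2 * 20 mod 37 = 1^2 * 20 = 1*20 = 20
  bit 1 = 0: r = r^2 mod 37 = 20^2 = 30
  bit 2 = 1: r = r^2 * 20 mod 37 = 30^2 * 20 = 12*20 = 18
  bit 3 = 1: r = r^2 * 20 mod 37 = 18^2 * 20 = 28*20 = 5
  bit 4 = 1: r = r^2 * 20 mod 37 = 5^2 * 20 = 25*20 = 19
  -> B = 19
s = B^a = 19^11 mod 37  (bits of 11 = 1011)
  bit 0 = 1: r = r^2 * 19 mod 37 = 1^2 * 19 = 1*19 = 19
  bit 1 = 0: r = r^2 mod 37 = 19^2 = 28
  bit 2 = 1: r = r^2 * 19 mod 37 = 28^2 * 19 = 7*19 = 22
  bit 3 = 1: r = r^2 * 19 mod 37 = 22^2 * 19 = 3*19 = 20
  -> s = B^a = 20

Answer: 20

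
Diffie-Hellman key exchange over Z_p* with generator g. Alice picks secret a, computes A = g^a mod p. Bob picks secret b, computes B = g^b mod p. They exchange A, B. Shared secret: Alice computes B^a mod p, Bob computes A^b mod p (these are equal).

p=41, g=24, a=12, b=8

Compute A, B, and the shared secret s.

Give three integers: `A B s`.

Answer: 23 16 10

Derivation:
A = 24^12 mod 41  (bits of 12 = 1100)
  bit 0 = 1: r = r^2 * 24 mod 41 = 1^2 * 24 = 1*24 = 24
  bit 1 = 1: r = r^2 * 24 mod 41 = 24^2 * 24 = 2*24 = 7
  bit 2 = 0: r = r^2 mod 41 = 7^2 = 8
  bit 3 = 0: r = r^2 mod 41 = 8^2 = 23
  -> A = 23
B = 24^8 mod 41  (bits of 8 = 1000)
  bit 0 = 1: r = r^2 * 24 mod 41 = 1^2 * 24 = 1*24 = 24
  bit 1 = 0: r = r^2 mod 41 = 24^2 = 2
  bit 2 = 0: r = r^2 mod 41 = 2^2 = 4
  bit 3 = 0: r = r^2 mod 41 = 4^2 = 16
  -> B = 16
s = B^a = 16^12 mod 41  (bits of 12 = 1100)
  bit 0 = 1: r = r^2 * 16 mod 41 = 1^2 * 16 = 1*16 = 16
  bit 1 = 1: r = r^2 * 16 mod 41 = 16^2 * 16 = 10*16 = 37
  bit 2 = 0: r = r^2 mod 41 = 37^2 = 16
  bit 3 = 0: r = r^2 mod 41 = 16^2 = 10
  -> s = B^a = 10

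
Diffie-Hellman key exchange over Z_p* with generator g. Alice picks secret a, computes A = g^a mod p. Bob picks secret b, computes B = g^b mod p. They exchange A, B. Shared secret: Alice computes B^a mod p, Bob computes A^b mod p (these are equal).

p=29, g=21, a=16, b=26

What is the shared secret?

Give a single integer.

Answer: 25

Derivation:
A = 21^16 mod 29  (bits of 16 = 10000)
  bit 0 = 1: r = r^2 * 21 mod 29 = 1^2 * 21 = 1*21 = 21
  bit 1 = 0: r = r^2 mod 29 = 21^2 = 6
  bit 2 = 0: r = r^2 mod 29 = 6^2 = 7
  bit 3 = 0: r = r^2 mod 29 = 7^2 = 20
  bit 4 = 0: r = r^2 mod 29 = 20^2 = 23
  -> A = 23
B = 21^26 mod 29  (bits of 26 = 11010)
  bit 0 = 1: r = r^2 * 21 mod 29 = 1^2 * 21 = 1*21 = 21
  bit 1 = 1: r = r^2 * 21 mod 29 = 21^2 * 21 = 6*21 = 10
  bit 2 = 0: r = r^2 mod 29 = 10^2 = 13
  bit 3 = 1: r = r^2 * 21 mod 29 = 13^2 * 21 = 24*21 = 11
  bit 4 = 0: r = r^2 mod 29 = 11^2 = 5
  -> B = 5
s = B^a = 5^16 mod 29  (bits of 16 = 10000)
  bit 0 = 1: r = r^2 * 5 mod 29 = 1^2 * 5 = 1*5 = 5
  bit 1 = 0: r = r^2 mod 29 = 5^2 = 25
  bit 2 = 0: r = r^2 mod 29 = 25^2 = 16
  bit 3 = 0: r = r^2 mod 29 = 16^2 = 24
  bit 4 = 0: r = r^2 mod 29 = 24^2 = 25
  -> s = B^a = 25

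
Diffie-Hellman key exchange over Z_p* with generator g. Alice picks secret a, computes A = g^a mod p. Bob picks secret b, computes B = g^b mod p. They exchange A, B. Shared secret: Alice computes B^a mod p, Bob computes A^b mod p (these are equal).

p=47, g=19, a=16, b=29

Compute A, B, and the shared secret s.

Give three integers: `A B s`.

A = 19^16 mod 47  (bits of 16 = 10000)
  bit 0 = 1: r = r^2 * 19 mod 47 = 1^2 * 19 = 1*19 = 19
  bit 1 = 0: r = r^2 mod 47 = 19^2 = 32
  bit 2 = 0: r = r^2 mod 47 = 32^2 = 37
  bit 3 = 0: r = r^2 mod 47 = 37^2 = 6
  bit 4 = 0: r = r^2 mod 47 = 6^2 = 36
  -> A = 36
B = 19^29 mod 47  (bits of 29 = 11101)
  bit 0 = 1: r = r^2 * 19 mod 47 = 1^2 * 19 = 1*19 = 19
  bit 1 = 1: r = r^2 * 19 mod 47 = 19^2 * 19 = 32*19 = 44
  bit 2 = 1: r = r^2 * 19 mod 47 = 44^2 * 19 = 9*19 = 30
  bit 3 = 0: r = r^2 mod 47 = 30^2 = 7
  bit 4 = 1: r = r^2 * 19 mod 47 = 7^2 * 19 = 2*19 = 38
  -> B = 38
s = B^a = 38^16 mod 47  (bits of 16 = 10000)
  bit 0 = 1: r = r^2 * 38 mod 47 = 1^2 * 38 = 1*38 = 38
  bit 1 = 0: r = r^2 mod 47 = 38^2 = 34
  bit 2 = 0: r = r^2 mod 47 = 34^2 = 28
  bit 3 = 0: r = r^2 mod 47 = 28^2 = 32
  bit 4 = 0: r = r^2 mod 47 = 32^2 = 37
  -> s = B^a = 37

Answer: 36 38 37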